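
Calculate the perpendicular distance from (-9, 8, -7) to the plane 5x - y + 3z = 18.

distance = |a·x₀ + b·y₀ + c·z₀ - d| / √(a² + b² + c²)
  = |5·(-9) + (-1)·8 + 3·(-7) - 18| / √(5² + (-1)² + 3²)
  = |-45 - 8 - 21 - 18| / √(25 + 1 + 9)
  = |-92| / √35
  = 92 / 5.916
  ≈ 15.55

15.55


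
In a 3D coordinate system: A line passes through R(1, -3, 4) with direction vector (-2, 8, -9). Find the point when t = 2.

P(t) = R + t·d
  = (1 + (-2)·2, -3 + 8·2, 4 + (-9)·2)
  = (1 - 4, -3 + 16, 4 - 18)
  = (-3, 13, -14)

(-3, 13, -14)


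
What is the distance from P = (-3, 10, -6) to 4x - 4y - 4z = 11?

distance = |a·x₀ + b·y₀ + c·z₀ - d| / √(a² + b² + c²)
  = |4·(-3) + (-4)·10 + (-4)·(-6) - 11| / √(4² + (-4)² + (-4)²)
  = |-12 - 40 + 24 - 11| / √(16 + 16 + 16)
  = |-39| / √48
  = 39 / 6.928
  ≈ 5.629

5.629


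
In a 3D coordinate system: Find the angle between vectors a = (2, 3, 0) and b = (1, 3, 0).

a·b = 2·1 + 3·3 + 0·0 = 2 + 9 + 0 = 11
|a| = √(2² + 3² + 0²) = √13 ≈ 3.606
|b| = √(1² + 3² + 0²) = √10 ≈ 3.162
cos θ = (a·b)/(|a||b|) = 11/(3.606·3.162) ≈ 0.9648
θ = arccos(0.9648) ≈ 15.26°

15.26°


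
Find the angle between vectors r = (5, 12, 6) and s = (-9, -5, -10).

r·s = 5·(-9) + 12·(-5) + 6·(-10) = -45 - 60 - 60 = -165
|r| = √(5² + 12² + 6²) = √205 ≈ 14.32
|s| = √((-9)² + (-5)² + (-10)²) = √206 ≈ 14.35
cos θ = (r·s)/(|r||s|) = -165/(14.32·14.35) ≈ -0.8029
θ = arccos(-0.8029) ≈ 143.4°

143.4°


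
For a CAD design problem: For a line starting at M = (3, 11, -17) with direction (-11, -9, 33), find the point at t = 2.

P(t) = M + t·d
  = (3 + (-11)·2, 11 + (-9)·2, -17 + 33·2)
  = (3 - 22, 11 - 18, -17 + 66)
  = (-19, -7, 49)

(-19, -7, 49)


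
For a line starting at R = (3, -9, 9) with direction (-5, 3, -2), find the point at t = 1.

P(t) = R + t·d
  = (3 + (-5)·1, -9 + 3·1, 9 + (-2)·1)
  = (3 - 5, -9 + 3, 9 - 2)
  = (-2, -6, 7)

(-2, -6, 7)


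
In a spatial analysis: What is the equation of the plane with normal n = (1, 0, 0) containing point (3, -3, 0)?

The plane through P with normal n = (a, b, c) satisfies n·(r - P) = 0,
i.e. ax + by + cz = a·x₀ + b·y₀ + c·z₀.
d = 1·3 + 0·(-3) + 0·0
  = 3 + 0 + 0
  = 3
Equation: x = 3

x = 3


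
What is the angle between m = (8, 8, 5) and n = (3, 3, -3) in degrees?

m·n = 8·3 + 8·3 + 5·(-3) = 24 + 24 - 15 = 33
|m| = √(8² + 8² + 5²) = √153 ≈ 12.37
|n| = √(3² + 3² + (-3)²) = √27 ≈ 5.196
cos θ = (m·n)/(|m||n|) = 33/(12.37·5.196) ≈ 0.5134
θ = arccos(0.5134) ≈ 59.11°

59.11°


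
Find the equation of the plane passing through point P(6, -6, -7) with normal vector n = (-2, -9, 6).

The plane through P with normal n = (a, b, c) satisfies n·(r - P) = 0,
i.e. ax + by + cz = a·x₀ + b·y₀ + c·z₀.
d = (-2)·6 + (-9)·(-6) + 6·(-7)
  = -12 + 54 - 42
  = 0
Equation: -2x - 9y + 6z = 0

-2x - 9y + 6z = 0


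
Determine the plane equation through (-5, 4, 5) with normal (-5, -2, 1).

The plane through P with normal n = (a, b, c) satisfies n·(r - P) = 0,
i.e. ax + by + cz = a·x₀ + b·y₀ + c·z₀.
d = (-5)·(-5) + (-2)·4 + 1·5
  = 25 - 8 + 5
  = 22
Equation: -5x - 2y + z = 22

-5x - 2y + z = 22


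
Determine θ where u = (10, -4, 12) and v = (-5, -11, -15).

u·v = 10·(-5) + (-4)·(-11) + 12·(-15) = -50 + 44 - 180 = -186
|u| = √(10² + (-4)² + 12²) = √260 ≈ 16.12
|v| = √((-5)² + (-11)² + (-15)²) = √371 ≈ 19.26
cos θ = (u·v)/(|u||v|) = -186/(16.12·19.26) ≈ -0.5989
θ = arccos(-0.5989) ≈ 126.8°

126.8°


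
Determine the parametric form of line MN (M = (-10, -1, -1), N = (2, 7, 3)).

Direction vector d = N - M = (2 + 10, 7 + 1, 3 + 1) = (12, 8, 4)
Parametric form r = M + t·d:
x = -10 + 12t, y = -1 + 8t, z = -1 + 4t

x = -10 + 12t, y = -1 + 8t, z = -1 + 4t


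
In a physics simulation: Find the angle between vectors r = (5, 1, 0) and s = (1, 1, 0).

r·s = 5·1 + 1·1 + 0·0 = 5 + 1 + 0 = 6
|r| = √(5² + 1² + 0²) = √26 ≈ 5.099
|s| = √(1² + 1² + 0²) = √2 ≈ 1.414
cos θ = (r·s)/(|r||s|) = 6/(5.099·1.414) ≈ 0.8321
θ = arccos(0.8321) ≈ 33.69°

33.69°


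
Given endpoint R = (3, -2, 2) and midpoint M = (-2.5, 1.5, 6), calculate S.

S = 2M - R
  = (2·(-2.5) - 3, 2·1.5 - (-2), 2·6 - 2)
  = (-5 - 3, 3 + 2, 12 - 2)
  = (-8, 5, 10)

(-8, 5, 10)


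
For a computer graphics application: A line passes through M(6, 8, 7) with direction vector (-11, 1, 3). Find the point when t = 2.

P(t) = M + t·d
  = (6 + (-11)·2, 8 + 1·2, 7 + 3·2)
  = (6 - 22, 8 + 2, 7 + 6)
  = (-16, 10, 13)

(-16, 10, 13)


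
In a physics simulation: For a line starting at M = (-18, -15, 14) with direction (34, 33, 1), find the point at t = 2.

P(t) = M + t·d
  = (-18 + 34·2, -15 + 33·2, 14 + 1·2)
  = (-18 + 68, -15 + 66, 14 + 2)
  = (50, 51, 16)

(50, 51, 16)


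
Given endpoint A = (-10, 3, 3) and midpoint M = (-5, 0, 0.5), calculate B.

B = 2M - A
  = (2·(-5) - (-10), 2·0 - 3, 2·0.5 - 3)
  = (-10 + 10, 0 - 3, 1 - 3)
  = (0, -3, -2)

(0, -3, -2)


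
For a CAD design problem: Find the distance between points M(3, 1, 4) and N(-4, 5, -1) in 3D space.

d = √[(x₂-x₁)² + (y₂-y₁)² + (z₂-z₁)²]
  = √[(-7)² + 4² + (-5)²]
  = √[49 + 16 + 25]
  = √90
  ≈ 9.487

9.487


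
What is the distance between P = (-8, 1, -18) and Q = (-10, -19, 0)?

d = √[(x₂-x₁)² + (y₂-y₁)² + (z₂-z₁)²]
  = √[(-2)² + (-20)² + 18²]
  = √[4 + 400 + 324]
  = √728
  ≈ 26.98

26.98


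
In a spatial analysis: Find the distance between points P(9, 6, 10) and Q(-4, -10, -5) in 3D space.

d = √[(x₂-x₁)² + (y₂-y₁)² + (z₂-z₁)²]
  = √[(-13)² + (-16)² + (-15)²]
  = √[169 + 256 + 225]
  = √650
  ≈ 25.5

25.5


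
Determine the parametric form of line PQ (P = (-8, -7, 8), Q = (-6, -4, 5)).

Direction vector d = Q - P = (-6 + 8, -4 + 7, 5 - 8) = (2, 3, -3)
Parametric form r = P + t·d:
x = -8 + 2t, y = -7 + 3t, z = 8 - 3t

x = -8 + 2t, y = -7 + 3t, z = 8 - 3t


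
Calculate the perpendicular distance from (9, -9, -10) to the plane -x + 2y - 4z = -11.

distance = |a·x₀ + b·y₀ + c·z₀ - d| / √(a² + b² + c²)
  = |(-1)·9 + 2·(-9) + (-4)·(-10) - (-11)| / √((-1)² + 2² + (-4)²)
  = |-9 - 18 + 40 + 11| / √(1 + 4 + 16)
  = |24| / √21
  = 24 / 4.583
  ≈ 5.237

5.237


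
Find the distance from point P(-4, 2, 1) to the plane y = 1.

distance = |a·x₀ + b·y₀ + c·z₀ - d| / √(a² + b² + c²)
  = |0·(-4) + 1·2 + 0·1 - 1| / √(0² + 1² + 0²)
  = |0 + 2 + 0 - 1| / √(0 + 1 + 0)
  = |1| / √1
  = 1 / 1
  ≈ 1

1


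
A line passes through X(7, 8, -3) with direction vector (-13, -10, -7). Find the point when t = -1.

P(t) = X + t·d
  = (7 + (-13)·(-1), 8 + (-10)·(-1), -3 + (-7)·(-1))
  = (7 + 13, 8 + 10, -3 + 7)
  = (20, 18, 4)

(20, 18, 4)


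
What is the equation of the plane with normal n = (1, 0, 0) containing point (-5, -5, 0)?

The plane through P with normal n = (a, b, c) satisfies n·(r - P) = 0,
i.e. ax + by + cz = a·x₀ + b·y₀ + c·z₀.
d = 1·(-5) + 0·(-5) + 0·0
  = -5 + 0 + 0
  = -5
Equation: x = -5

x = -5


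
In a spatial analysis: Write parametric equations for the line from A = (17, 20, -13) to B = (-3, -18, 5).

Direction vector d = B - A = (-3 - 17, -18 - 20, 5 + 13) = (-20, -38, 18)
Parametric form r = A + t·d:
x = 17 - 20t, y = 20 - 38t, z = -13 + 18t

x = 17 - 20t, y = 20 - 38t, z = -13 + 18t


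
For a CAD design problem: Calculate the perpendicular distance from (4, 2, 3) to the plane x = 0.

distance = |a·x₀ + b·y₀ + c·z₀ - d| / √(a² + b² + c²)
  = |1·4 + 0·2 + 0·3 - 0| / √(1² + 0² + 0²)
  = |4 + 0 + 0 + 0| / √(1 + 0 + 0)
  = |4| / √1
  = 4 / 1
  ≈ 4

4


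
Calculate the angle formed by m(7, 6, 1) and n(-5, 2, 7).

m·n = 7·(-5) + 6·2 + 1·7 = -35 + 12 + 7 = -16
|m| = √(7² + 6² + 1²) = √86 ≈ 9.274
|n| = √((-5)² + 2² + 7²) = √78 ≈ 8.832
cos θ = (m·n)/(|m||n|) = -16/(9.274·8.832) ≈ -0.1954
θ = arccos(-0.1954) ≈ 101.3°

101.3°


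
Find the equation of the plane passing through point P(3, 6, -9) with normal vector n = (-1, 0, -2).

The plane through P with normal n = (a, b, c) satisfies n·(r - P) = 0,
i.e. ax + by + cz = a·x₀ + b·y₀ + c·z₀.
d = (-1)·3 + 0·6 + (-2)·(-9)
  = -3 + 0 + 18
  = 15
Equation: -x - 2z = 15

-x - 2z = 15


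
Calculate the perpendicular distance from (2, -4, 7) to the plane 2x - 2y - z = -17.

distance = |a·x₀ + b·y₀ + c·z₀ - d| / √(a² + b² + c²)
  = |2·2 + (-2)·(-4) + (-1)·7 - (-17)| / √(2² + (-2)² + (-1)²)
  = |4 + 8 - 7 + 17| / √(4 + 4 + 1)
  = |22| / √9
  = 22 / 3
  ≈ 7.333

7.333


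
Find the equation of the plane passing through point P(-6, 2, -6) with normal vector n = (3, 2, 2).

The plane through P with normal n = (a, b, c) satisfies n·(r - P) = 0,
i.e. ax + by + cz = a·x₀ + b·y₀ + c·z₀.
d = 3·(-6) + 2·2 + 2·(-6)
  = -18 + 4 - 12
  = -26
Equation: 3x + 2y + 2z = -26

3x + 2y + 2z = -26


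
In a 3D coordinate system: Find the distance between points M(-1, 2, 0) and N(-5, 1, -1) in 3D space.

d = √[(x₂-x₁)² + (y₂-y₁)² + (z₂-z₁)²]
  = √[(-4)² + (-1)² + (-1)²]
  = √[16 + 1 + 1]
  = √18
  ≈ 4.243

4.243


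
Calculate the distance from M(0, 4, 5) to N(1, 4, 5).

d = √[(x₂-x₁)² + (y₂-y₁)² + (z₂-z₁)²]
  = √[1² + 0² + 0²]
  = √[1 + 0 + 0]
  = √1
  ≈ 1

1


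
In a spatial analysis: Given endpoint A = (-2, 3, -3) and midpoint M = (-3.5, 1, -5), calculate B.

B = 2M - A
  = (2·(-3.5) - (-2), 2·1 - 3, 2·(-5) - (-3))
  = (-7 + 2, 2 - 3, -10 + 3)
  = (-5, -1, -7)

(-5, -1, -7)


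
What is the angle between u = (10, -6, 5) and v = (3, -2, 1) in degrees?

u·v = 10·3 + (-6)·(-2) + 5·1 = 30 + 12 + 5 = 47
|u| = √(10² + (-6)² + 5²) = √161 ≈ 12.69
|v| = √(3² + (-2)² + 1²) = √14 ≈ 3.742
cos θ = (u·v)/(|u||v|) = 47/(12.69·3.742) ≈ 0.99
θ = arccos(0.99) ≈ 8.123°

8.123°


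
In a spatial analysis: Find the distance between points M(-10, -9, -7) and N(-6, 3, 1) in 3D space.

d = √[(x₂-x₁)² + (y₂-y₁)² + (z₂-z₁)²]
  = √[4² + 12² + 8²]
  = √[16 + 144 + 64]
  = √224
  ≈ 14.97

14.97


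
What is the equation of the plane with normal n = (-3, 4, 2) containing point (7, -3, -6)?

The plane through P with normal n = (a, b, c) satisfies n·(r - P) = 0,
i.e. ax + by + cz = a·x₀ + b·y₀ + c·z₀.
d = (-3)·7 + 4·(-3) + 2·(-6)
  = -21 - 12 - 12
  = -45
Equation: -3x + 4y + 2z = -45

-3x + 4y + 2z = -45


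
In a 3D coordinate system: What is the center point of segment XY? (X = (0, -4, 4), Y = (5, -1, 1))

M = ((x₁+x₂)/2, (y₁+y₂)/2, (z₁+z₂)/2)
  = ((0 + 5)/2, (-4 - 1)/2, (4 + 1)/2)
  = (5/2, -5/2, 5/2)
  = (2.5, -2.5, 2.5)

(2.5, -2.5, 2.5)


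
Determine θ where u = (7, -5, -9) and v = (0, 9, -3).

u·v = 7·0 + (-5)·9 + (-9)·(-3) = 0 - 45 + 27 = -18
|u| = √(7² + (-5)² + (-9)²) = √155 ≈ 12.45
|v| = √(0² + 9² + (-3)²) = √90 ≈ 9.487
cos θ = (u·v)/(|u||v|) = -18/(12.45·9.487) ≈ -0.1524
θ = arccos(-0.1524) ≈ 98.77°

98.77°


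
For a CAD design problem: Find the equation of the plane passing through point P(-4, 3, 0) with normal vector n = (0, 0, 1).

The plane through P with normal n = (a, b, c) satisfies n·(r - P) = 0,
i.e. ax + by + cz = a·x₀ + b·y₀ + c·z₀.
d = 0·(-4) + 0·3 + 1·0
  = 0 + 0 + 0
  = 0
Equation: z = 0

z = 0


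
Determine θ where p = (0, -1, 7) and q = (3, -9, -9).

p·q = 0·3 + (-1)·(-9) + 7·(-9) = 0 + 9 - 63 = -54
|p| = √(0² + (-1)² + 7²) = √50 ≈ 7.071
|q| = √(3² + (-9)² + (-9)²) = √171 ≈ 13.08
cos θ = (p·q)/(|p||q|) = -54/(7.071·13.08) ≈ -0.584
θ = arccos(-0.584) ≈ 125.7°

125.7°


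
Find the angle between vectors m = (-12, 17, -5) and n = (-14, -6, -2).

m·n = (-12)·(-14) + 17·(-6) + (-5)·(-2) = 168 - 102 + 10 = 76
|m| = √((-12)² + 17² + (-5)²) = √458 ≈ 21.4
|n| = √((-14)² + (-6)² + (-2)²) = √236 ≈ 15.36
cos θ = (m·n)/(|m||n|) = 76/(21.4·15.36) ≈ 0.2312
θ = arccos(0.2312) ≈ 76.63°

76.63°


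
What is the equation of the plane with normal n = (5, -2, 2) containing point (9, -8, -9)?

The plane through P with normal n = (a, b, c) satisfies n·(r - P) = 0,
i.e. ax + by + cz = a·x₀ + b·y₀ + c·z₀.
d = 5·9 + (-2)·(-8) + 2·(-9)
  = 45 + 16 - 18
  = 43
Equation: 5x - 2y + 2z = 43

5x - 2y + 2z = 43


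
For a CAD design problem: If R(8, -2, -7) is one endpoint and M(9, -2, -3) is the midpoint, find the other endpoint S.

S = 2M - R
  = (2·9 - 8, 2·(-2) - (-2), 2·(-3) - (-7))
  = (18 - 8, -4 + 2, -6 + 7)
  = (10, -2, 1)

(10, -2, 1)


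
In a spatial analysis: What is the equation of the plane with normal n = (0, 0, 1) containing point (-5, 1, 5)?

The plane through P with normal n = (a, b, c) satisfies n·(r - P) = 0,
i.e. ax + by + cz = a·x₀ + b·y₀ + c·z₀.
d = 0·(-5) + 0·1 + 1·5
  = 0 + 0 + 5
  = 5
Equation: z = 5

z = 5


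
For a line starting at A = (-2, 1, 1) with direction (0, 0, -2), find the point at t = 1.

P(t) = A + t·d
  = (-2 + 0·1, 1 + 0·1, 1 + (-2)·1)
  = (-2 + 0, 1 + 0, 1 - 2)
  = (-2, 1, -1)

(-2, 1, -1)


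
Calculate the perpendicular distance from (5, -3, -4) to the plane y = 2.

distance = |a·x₀ + b·y₀ + c·z₀ - d| / √(a² + b² + c²)
  = |0·5 + 1·(-3) + 0·(-4) - 2| / √(0² + 1² + 0²)
  = |0 - 3 + 0 - 2| / √(0 + 1 + 0)
  = |-5| / √1
  = 5 / 1
  ≈ 5

5


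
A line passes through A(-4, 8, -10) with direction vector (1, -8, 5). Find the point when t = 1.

P(t) = A + t·d
  = (-4 + 1·1, 8 + (-8)·1, -10 + 5·1)
  = (-4 + 1, 8 - 8, -10 + 5)
  = (-3, 0, -5)

(-3, 0, -5)


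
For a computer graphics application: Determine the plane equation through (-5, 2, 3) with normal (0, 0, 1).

The plane through P with normal n = (a, b, c) satisfies n·(r - P) = 0,
i.e. ax + by + cz = a·x₀ + b·y₀ + c·z₀.
d = 0·(-5) + 0·2 + 1·3
  = 0 + 0 + 3
  = 3
Equation: z = 3

z = 3


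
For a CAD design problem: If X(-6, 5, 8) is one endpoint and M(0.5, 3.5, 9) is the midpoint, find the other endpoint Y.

Y = 2M - X
  = (2·0.5 - (-6), 2·3.5 - 5, 2·9 - 8)
  = (1 + 6, 7 - 5, 18 - 8)
  = (7, 2, 10)

(7, 2, 10)


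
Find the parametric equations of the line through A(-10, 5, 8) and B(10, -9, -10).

Direction vector d = B - A = (10 + 10, -9 - 5, -10 - 8) = (20, -14, -18)
Parametric form r = A + t·d:
x = -10 + 20t, y = 5 - 14t, z = 8 - 18t

x = -10 + 20t, y = 5 - 14t, z = 8 - 18t


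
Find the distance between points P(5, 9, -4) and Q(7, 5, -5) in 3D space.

d = √[(x₂-x₁)² + (y₂-y₁)² + (z₂-z₁)²]
  = √[2² + (-4)² + (-1)²]
  = √[4 + 16 + 1]
  = √21
  ≈ 4.583

4.583


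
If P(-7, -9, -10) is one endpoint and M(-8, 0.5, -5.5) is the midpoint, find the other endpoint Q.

Q = 2M - P
  = (2·(-8) - (-7), 2·0.5 - (-9), 2·(-5.5) - (-10))
  = (-16 + 7, 1 + 9, -11 + 10)
  = (-9, 10, -1)

(-9, 10, -1)


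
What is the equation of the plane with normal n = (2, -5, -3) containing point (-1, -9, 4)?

The plane through P with normal n = (a, b, c) satisfies n·(r - P) = 0,
i.e. ax + by + cz = a·x₀ + b·y₀ + c·z₀.
d = 2·(-1) + (-5)·(-9) + (-3)·4
  = -2 + 45 - 12
  = 31
Equation: 2x - 5y - 3z = 31

2x - 5y - 3z = 31


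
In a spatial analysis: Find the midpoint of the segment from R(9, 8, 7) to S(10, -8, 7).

M = ((x₁+x₂)/2, (y₁+y₂)/2, (z₁+z₂)/2)
  = ((9 + 10)/2, (8 - 8)/2, (7 + 7)/2)
  = (19/2, 0/2, 14/2)
  = (9.5, 0, 7)

(9.5, 0, 7)


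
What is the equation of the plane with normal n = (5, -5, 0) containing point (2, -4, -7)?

The plane through P with normal n = (a, b, c) satisfies n·(r - P) = 0,
i.e. ax + by + cz = a·x₀ + b·y₀ + c·z₀.
d = 5·2 + (-5)·(-4) + 0·(-7)
  = 10 + 20 + 0
  = 30
Equation: 5x - 5y = 30

5x - 5y = 30


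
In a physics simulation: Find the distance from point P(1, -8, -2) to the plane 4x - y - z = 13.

distance = |a·x₀ + b·y₀ + c·z₀ - d| / √(a² + b² + c²)
  = |4·1 + (-1)·(-8) + (-1)·(-2) - 13| / √(4² + (-1)² + (-1)²)
  = |4 + 8 + 2 - 13| / √(16 + 1 + 1)
  = |1| / √18
  = 1 / 4.243
  ≈ 0.2357

0.2357


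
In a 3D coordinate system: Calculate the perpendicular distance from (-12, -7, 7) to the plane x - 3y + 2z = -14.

distance = |a·x₀ + b·y₀ + c·z₀ - d| / √(a² + b² + c²)
  = |1·(-12) + (-3)·(-7) + 2·7 - (-14)| / √(1² + (-3)² + 2²)
  = |-12 + 21 + 14 + 14| / √(1 + 9 + 4)
  = |37| / √14
  = 37 / 3.742
  ≈ 9.889

9.889


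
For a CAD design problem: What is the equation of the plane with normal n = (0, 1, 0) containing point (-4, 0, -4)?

The plane through P with normal n = (a, b, c) satisfies n·(r - P) = 0,
i.e. ax + by + cz = a·x₀ + b·y₀ + c·z₀.
d = 0·(-4) + 1·0 + 0·(-4)
  = 0 + 0 + 0
  = 0
Equation: y = 0

y = 0


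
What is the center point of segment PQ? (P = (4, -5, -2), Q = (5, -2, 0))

M = ((x₁+x₂)/2, (y₁+y₂)/2, (z₁+z₂)/2)
  = ((4 + 5)/2, (-5 - 2)/2, (-2 + 0)/2)
  = (9/2, -7/2, -2/2)
  = (4.5, -3.5, -1)

(4.5, -3.5, -1)


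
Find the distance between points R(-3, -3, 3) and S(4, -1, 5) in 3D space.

d = √[(x₂-x₁)² + (y₂-y₁)² + (z₂-z₁)²]
  = √[7² + 2² + 2²]
  = √[49 + 4 + 4]
  = √57
  ≈ 7.55

7.55


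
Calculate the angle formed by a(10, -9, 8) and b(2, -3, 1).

a·b = 10·2 + (-9)·(-3) + 8·1 = 20 + 27 + 8 = 55
|a| = √(10² + (-9)² + 8²) = √245 ≈ 15.65
|b| = √(2² + (-3)² + 1²) = √14 ≈ 3.742
cos θ = (a·b)/(|a||b|) = 55/(15.65·3.742) ≈ 0.9391
θ = arccos(0.9391) ≈ 20.1°

20.1°


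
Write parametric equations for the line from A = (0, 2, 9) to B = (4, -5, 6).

Direction vector d = B - A = (4 + 0, -5 - 2, 6 - 9) = (4, -7, -3)
Parametric form r = A + t·d:
x = 0 + 4t, y = 2 - 7t, z = 9 - 3t

x = 0 + 4t, y = 2 - 7t, z = 9 - 3t


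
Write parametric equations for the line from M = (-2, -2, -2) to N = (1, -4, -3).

Direction vector d = N - M = (1 + 2, -4 + 2, -3 + 2) = (3, -2, -1)
Parametric form r = M + t·d:
x = -2 + 3t, y = -2 - 2t, z = -2 - t

x = -2 + 3t, y = -2 - 2t, z = -2 - t


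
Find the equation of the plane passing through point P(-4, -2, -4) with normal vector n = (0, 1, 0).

The plane through P with normal n = (a, b, c) satisfies n·(r - P) = 0,
i.e. ax + by + cz = a·x₀ + b·y₀ + c·z₀.
d = 0·(-4) + 1·(-2) + 0·(-4)
  = 0 - 2 + 0
  = -2
Equation: y = -2

y = -2


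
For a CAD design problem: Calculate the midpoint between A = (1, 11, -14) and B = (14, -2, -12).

M = ((x₁+x₂)/2, (y₁+y₂)/2, (z₁+z₂)/2)
  = ((1 + 14)/2, (11 - 2)/2, (-14 - 12)/2)
  = (15/2, 9/2, -26/2)
  = (7.5, 4.5, -13)

(7.5, 4.5, -13)


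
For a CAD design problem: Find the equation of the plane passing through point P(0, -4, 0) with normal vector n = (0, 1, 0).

The plane through P with normal n = (a, b, c) satisfies n·(r - P) = 0,
i.e. ax + by + cz = a·x₀ + b·y₀ + c·z₀.
d = 0·0 + 1·(-4) + 0·0
  = 0 - 4 + 0
  = -4
Equation: y = -4

y = -4


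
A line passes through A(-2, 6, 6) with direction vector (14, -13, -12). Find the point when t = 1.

P(t) = A + t·d
  = (-2 + 14·1, 6 + (-13)·1, 6 + (-12)·1)
  = (-2 + 14, 6 - 13, 6 - 12)
  = (12, -7, -6)

(12, -7, -6)


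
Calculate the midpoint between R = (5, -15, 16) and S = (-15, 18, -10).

M = ((x₁+x₂)/2, (y₁+y₂)/2, (z₁+z₂)/2)
  = ((5 - 15)/2, (-15 + 18)/2, (16 - 10)/2)
  = (-10/2, 3/2, 6/2)
  = (-5, 1.5, 3)

(-5, 1.5, 3)


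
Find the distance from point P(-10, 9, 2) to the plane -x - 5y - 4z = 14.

distance = |a·x₀ + b·y₀ + c·z₀ - d| / √(a² + b² + c²)
  = |(-1)·(-10) + (-5)·9 + (-4)·2 - 14| / √((-1)² + (-5)² + (-4)²)
  = |10 - 45 - 8 - 14| / √(1 + 25 + 16)
  = |-57| / √42
  = 57 / 6.481
  ≈ 8.795

8.795


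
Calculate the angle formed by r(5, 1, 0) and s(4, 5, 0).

r·s = 5·4 + 1·5 + 0·0 = 20 + 5 + 0 = 25
|r| = √(5² + 1² + 0²) = √26 ≈ 5.099
|s| = √(4² + 5² + 0²) = √41 ≈ 6.403
cos θ = (r·s)/(|r||s|) = 25/(5.099·6.403) ≈ 0.7657
θ = arccos(0.7657) ≈ 40.03°

40.03°


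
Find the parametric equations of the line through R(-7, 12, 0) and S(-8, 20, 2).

Direction vector d = S - R = (-8 + 7, 20 - 12, 2 + 0) = (-1, 8, 2)
Parametric form r = R + t·d:
x = -7 - t, y = 12 + 8t, z = 0 + 2t

x = -7 - t, y = 12 + 8t, z = 0 + 2t


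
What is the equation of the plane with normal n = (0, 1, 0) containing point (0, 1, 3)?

The plane through P with normal n = (a, b, c) satisfies n·(r - P) = 0,
i.e. ax + by + cz = a·x₀ + b·y₀ + c·z₀.
d = 0·0 + 1·1 + 0·3
  = 0 + 1 + 0
  = 1
Equation: y = 1

y = 1


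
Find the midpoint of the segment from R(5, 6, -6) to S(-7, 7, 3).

M = ((x₁+x₂)/2, (y₁+y₂)/2, (z₁+z₂)/2)
  = ((5 - 7)/2, (6 + 7)/2, (-6 + 3)/2)
  = (-2/2, 13/2, -3/2)
  = (-1, 6.5, -1.5)

(-1, 6.5, -1.5)


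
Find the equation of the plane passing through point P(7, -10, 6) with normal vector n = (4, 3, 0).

The plane through P with normal n = (a, b, c) satisfies n·(r - P) = 0,
i.e. ax + by + cz = a·x₀ + b·y₀ + c·z₀.
d = 4·7 + 3·(-10) + 0·6
  = 28 - 30 + 0
  = -2
Equation: 4x + 3y = -2

4x + 3y = -2


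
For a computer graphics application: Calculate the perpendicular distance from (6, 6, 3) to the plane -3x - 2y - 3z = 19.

distance = |a·x₀ + b·y₀ + c·z₀ - d| / √(a² + b² + c²)
  = |(-3)·6 + (-2)·6 + (-3)·3 - 19| / √((-3)² + (-2)² + (-3)²)
  = |-18 - 12 - 9 - 19| / √(9 + 4 + 9)
  = |-58| / √22
  = 58 / 4.69
  ≈ 12.37

12.37


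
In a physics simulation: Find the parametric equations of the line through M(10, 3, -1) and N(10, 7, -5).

Direction vector d = N - M = (10 - 10, 7 - 3, -5 + 1) = (0, 4, -4)
Parametric form r = M + t·d:
x = 10, y = 3 + 4t, z = -1 - 4t

x = 10, y = 3 + 4t, z = -1 - 4t


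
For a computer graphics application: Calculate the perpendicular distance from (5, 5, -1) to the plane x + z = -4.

distance = |a·x₀ + b·y₀ + c·z₀ - d| / √(a² + b² + c²)
  = |1·5 + 0·5 + 1·(-1) - (-4)| / √(1² + 0² + 1²)
  = |5 + 0 - 1 + 4| / √(1 + 0 + 1)
  = |8| / √2
  = 8 / 1.414
  ≈ 5.657

5.657


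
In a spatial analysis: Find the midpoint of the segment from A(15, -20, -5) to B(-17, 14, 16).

M = ((x₁+x₂)/2, (y₁+y₂)/2, (z₁+z₂)/2)
  = ((15 - 17)/2, (-20 + 14)/2, (-5 + 16)/2)
  = (-2/2, -6/2, 11/2)
  = (-1, -3, 5.5)

(-1, -3, 5.5)


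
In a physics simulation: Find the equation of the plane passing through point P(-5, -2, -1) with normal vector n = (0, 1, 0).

The plane through P with normal n = (a, b, c) satisfies n·(r - P) = 0,
i.e. ax + by + cz = a·x₀ + b·y₀ + c·z₀.
d = 0·(-5) + 1·(-2) + 0·(-1)
  = 0 - 2 + 0
  = -2
Equation: y = -2

y = -2


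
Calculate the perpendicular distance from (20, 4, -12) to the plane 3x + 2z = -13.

distance = |a·x₀ + b·y₀ + c·z₀ - d| / √(a² + b² + c²)
  = |3·20 + 0·4 + 2·(-12) - (-13)| / √(3² + 0² + 2²)
  = |60 + 0 - 24 + 13| / √(9 + 0 + 4)
  = |49| / √13
  = 49 / 3.606
  ≈ 13.59

13.59


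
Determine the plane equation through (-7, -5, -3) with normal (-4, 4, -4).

The plane through P with normal n = (a, b, c) satisfies n·(r - P) = 0,
i.e. ax + by + cz = a·x₀ + b·y₀ + c·z₀.
d = (-4)·(-7) + 4·(-5) + (-4)·(-3)
  = 28 - 20 + 12
  = 20
Equation: -4x + 4y - 4z = 20

-4x + 4y - 4z = 20


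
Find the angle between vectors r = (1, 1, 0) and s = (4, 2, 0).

r·s = 1·4 + 1·2 + 0·0 = 4 + 2 + 0 = 6
|r| = √(1² + 1² + 0²) = √2 ≈ 1.414
|s| = √(4² + 2² + 0²) = √20 ≈ 4.472
cos θ = (r·s)/(|r||s|) = 6/(1.414·4.472) ≈ 0.9487
θ = arccos(0.9487) ≈ 18.43°

18.43°


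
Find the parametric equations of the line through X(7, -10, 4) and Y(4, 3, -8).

Direction vector d = Y - X = (4 - 7, 3 + 10, -8 - 4) = (-3, 13, -12)
Parametric form r = X + t·d:
x = 7 - 3t, y = -10 + 13t, z = 4 - 12t

x = 7 - 3t, y = -10 + 13t, z = 4 - 12t


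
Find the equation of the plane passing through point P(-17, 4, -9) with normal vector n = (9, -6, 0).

The plane through P with normal n = (a, b, c) satisfies n·(r - P) = 0,
i.e. ax + by + cz = a·x₀ + b·y₀ + c·z₀.
d = 9·(-17) + (-6)·4 + 0·(-9)
  = -153 - 24 + 0
  = -177
Equation: 9x - 6y = -177

9x - 6y = -177


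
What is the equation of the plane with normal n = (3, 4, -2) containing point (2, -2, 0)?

The plane through P with normal n = (a, b, c) satisfies n·(r - P) = 0,
i.e. ax + by + cz = a·x₀ + b·y₀ + c·z₀.
d = 3·2 + 4·(-2) + (-2)·0
  = 6 - 8 + 0
  = -2
Equation: 3x + 4y - 2z = -2

3x + 4y - 2z = -2


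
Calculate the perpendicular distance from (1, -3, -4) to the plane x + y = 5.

distance = |a·x₀ + b·y₀ + c·z₀ - d| / √(a² + b² + c²)
  = |1·1 + 1·(-3) + 0·(-4) - 5| / √(1² + 1² + 0²)
  = |1 - 3 + 0 - 5| / √(1 + 1 + 0)
  = |-7| / √2
  = 7 / 1.414
  ≈ 4.95

4.95


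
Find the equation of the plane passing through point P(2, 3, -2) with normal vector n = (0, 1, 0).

The plane through P with normal n = (a, b, c) satisfies n·(r - P) = 0,
i.e. ax + by + cz = a·x₀ + b·y₀ + c·z₀.
d = 0·2 + 1·3 + 0·(-2)
  = 0 + 3 + 0
  = 3
Equation: y = 3

y = 3


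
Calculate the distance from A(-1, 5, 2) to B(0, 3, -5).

d = √[(x₂-x₁)² + (y₂-y₁)² + (z₂-z₁)²]
  = √[1² + (-2)² + (-7)²]
  = √[1 + 4 + 49]
  = √54
  ≈ 7.348

7.348


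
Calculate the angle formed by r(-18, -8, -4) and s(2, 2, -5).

r·s = (-18)·2 + (-8)·2 + (-4)·(-5) = -36 - 16 + 20 = -32
|r| = √((-18)² + (-8)² + (-4)²) = √404 ≈ 20.1
|s| = √(2² + 2² + (-5)²) = √33 ≈ 5.745
cos θ = (r·s)/(|r||s|) = -32/(20.1·5.745) ≈ -0.2771
θ = arccos(-0.2771) ≈ 106.1°

106.1°


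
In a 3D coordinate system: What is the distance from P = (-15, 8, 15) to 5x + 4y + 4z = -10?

distance = |a·x₀ + b·y₀ + c·z₀ - d| / √(a² + b² + c²)
  = |5·(-15) + 4·8 + 4·15 - (-10)| / √(5² + 4² + 4²)
  = |-75 + 32 + 60 + 10| / √(25 + 16 + 16)
  = |27| / √57
  = 27 / 7.55
  ≈ 3.576

3.576


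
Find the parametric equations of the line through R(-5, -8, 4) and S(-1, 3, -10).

Direction vector d = S - R = (-1 + 5, 3 + 8, -10 - 4) = (4, 11, -14)
Parametric form r = R + t·d:
x = -5 + 4t, y = -8 + 11t, z = 4 - 14t

x = -5 + 4t, y = -8 + 11t, z = 4 - 14t


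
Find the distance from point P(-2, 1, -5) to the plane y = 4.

distance = |a·x₀ + b·y₀ + c·z₀ - d| / √(a² + b² + c²)
  = |0·(-2) + 1·1 + 0·(-5) - 4| / √(0² + 1² + 0²)
  = |0 + 1 + 0 - 4| / √(0 + 1 + 0)
  = |-3| / √1
  = 3 / 1
  ≈ 3

3


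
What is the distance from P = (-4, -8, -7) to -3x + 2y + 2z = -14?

distance = |a·x₀ + b·y₀ + c·z₀ - d| / √(a² + b² + c²)
  = |(-3)·(-4) + 2·(-8) + 2·(-7) - (-14)| / √((-3)² + 2² + 2²)
  = |12 - 16 - 14 + 14| / √(9 + 4 + 4)
  = |-4| / √17
  = 4 / 4.123
  ≈ 0.9701

0.9701


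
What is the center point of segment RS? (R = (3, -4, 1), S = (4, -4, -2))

M = ((x₁+x₂)/2, (y₁+y₂)/2, (z₁+z₂)/2)
  = ((3 + 4)/2, (-4 - 4)/2, (1 - 2)/2)
  = (7/2, -8/2, -1/2)
  = (3.5, -4, -0.5)

(3.5, -4, -0.5)


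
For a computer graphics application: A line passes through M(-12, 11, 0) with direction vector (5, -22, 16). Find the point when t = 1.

P(t) = M + t·d
  = (-12 + 5·1, 11 + (-22)·1, 0 + 16·1)
  = (-12 + 5, 11 - 22, 0 + 16)
  = (-7, -11, 16)

(-7, -11, 16)


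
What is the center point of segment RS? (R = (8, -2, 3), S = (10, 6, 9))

M = ((x₁+x₂)/2, (y₁+y₂)/2, (z₁+z₂)/2)
  = ((8 + 10)/2, (-2 + 6)/2, (3 + 9)/2)
  = (18/2, 4/2, 12/2)
  = (9, 2, 6)

(9, 2, 6)


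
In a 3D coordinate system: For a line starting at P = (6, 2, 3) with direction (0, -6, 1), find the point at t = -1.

P(t) = P + t·d
  = (6 + 0·(-1), 2 + (-6)·(-1), 3 + 1·(-1))
  = (6 + 0, 2 + 6, 3 - 1)
  = (6, 8, 2)

(6, 8, 2)


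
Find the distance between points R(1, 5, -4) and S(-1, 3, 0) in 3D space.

d = √[(x₂-x₁)² + (y₂-y₁)² + (z₂-z₁)²]
  = √[(-2)² + (-2)² + 4²]
  = √[4 + 4 + 16]
  = √24
  ≈ 4.899

4.899


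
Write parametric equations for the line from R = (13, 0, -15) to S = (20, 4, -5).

Direction vector d = S - R = (20 - 13, 4 + 0, -5 + 15) = (7, 4, 10)
Parametric form r = R + t·d:
x = 13 + 7t, y = 0 + 4t, z = -15 + 10t

x = 13 + 7t, y = 0 + 4t, z = -15 + 10t


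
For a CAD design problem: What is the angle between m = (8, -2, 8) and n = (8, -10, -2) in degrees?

m·n = 8·8 + (-2)·(-10) + 8·(-2) = 64 + 20 - 16 = 68
|m| = √(8² + (-2)² + 8²) = √132 ≈ 11.49
|n| = √(8² + (-10)² + (-2)²) = √168 ≈ 12.96
cos θ = (m·n)/(|m||n|) = 68/(11.49·12.96) ≈ 0.4566
θ = arccos(0.4566) ≈ 62.83°

62.83°


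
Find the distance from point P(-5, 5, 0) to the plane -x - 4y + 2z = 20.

distance = |a·x₀ + b·y₀ + c·z₀ - d| / √(a² + b² + c²)
  = |(-1)·(-5) + (-4)·5 + 2·0 - 20| / √((-1)² + (-4)² + 2²)
  = |5 - 20 + 0 - 20| / √(1 + 16 + 4)
  = |-35| / √21
  = 35 / 4.583
  ≈ 7.638

7.638


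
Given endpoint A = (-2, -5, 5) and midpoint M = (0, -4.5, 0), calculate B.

B = 2M - A
  = (2·0 - (-2), 2·(-4.5) - (-5), 2·0 - 5)
  = (0 + 2, -9 + 5, 0 - 5)
  = (2, -4, -5)

(2, -4, -5)


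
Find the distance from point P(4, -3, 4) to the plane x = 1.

distance = |a·x₀ + b·y₀ + c·z₀ - d| / √(a² + b² + c²)
  = |1·4 + 0·(-3) + 0·4 - 1| / √(1² + 0² + 0²)
  = |4 + 0 + 0 - 1| / √(1 + 0 + 0)
  = |3| / √1
  = 3 / 1
  ≈ 3

3


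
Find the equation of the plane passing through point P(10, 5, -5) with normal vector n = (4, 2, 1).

The plane through P with normal n = (a, b, c) satisfies n·(r - P) = 0,
i.e. ax + by + cz = a·x₀ + b·y₀ + c·z₀.
d = 4·10 + 2·5 + 1·(-5)
  = 40 + 10 - 5
  = 45
Equation: 4x + 2y + z = 45

4x + 2y + z = 45


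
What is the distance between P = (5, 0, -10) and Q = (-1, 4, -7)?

d = √[(x₂-x₁)² + (y₂-y₁)² + (z₂-z₁)²]
  = √[(-6)² + 4² + 3²]
  = √[36 + 16 + 9]
  = √61
  ≈ 7.81

7.81


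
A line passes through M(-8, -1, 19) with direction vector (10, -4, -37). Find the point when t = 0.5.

P(t) = M + t·d
  = (-8 + 10·0.5, -1 + (-4)·0.5, 19 + (-37)·0.5)
  = (-8 + 5, -1 - 2, 19 - 18.5)
  = (-3, -3, 0.5)

(-3, -3, 0.5)


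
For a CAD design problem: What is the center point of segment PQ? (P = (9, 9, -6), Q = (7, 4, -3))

M = ((x₁+x₂)/2, (y₁+y₂)/2, (z₁+z₂)/2)
  = ((9 + 7)/2, (9 + 4)/2, (-6 - 3)/2)
  = (16/2, 13/2, -9/2)
  = (8, 6.5, -4.5)

(8, 6.5, -4.5)


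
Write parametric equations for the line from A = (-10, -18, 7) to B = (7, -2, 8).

Direction vector d = B - A = (7 + 10, -2 + 18, 8 - 7) = (17, 16, 1)
Parametric form r = A + t·d:
x = -10 + 17t, y = -18 + 16t, z = 7 + t

x = -10 + 17t, y = -18 + 16t, z = 7 + t


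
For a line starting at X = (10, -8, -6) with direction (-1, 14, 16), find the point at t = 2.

P(t) = X + t·d
  = (10 + (-1)·2, -8 + 14·2, -6 + 16·2)
  = (10 - 2, -8 + 28, -6 + 32)
  = (8, 20, 26)

(8, 20, 26)


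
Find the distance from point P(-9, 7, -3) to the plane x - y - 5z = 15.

distance = |a·x₀ + b·y₀ + c·z₀ - d| / √(a² + b² + c²)
  = |1·(-9) + (-1)·7 + (-5)·(-3) - 15| / √(1² + (-1)² + (-5)²)
  = |-9 - 7 + 15 - 15| / √(1 + 1 + 25)
  = |-16| / √27
  = 16 / 5.196
  ≈ 3.079

3.079


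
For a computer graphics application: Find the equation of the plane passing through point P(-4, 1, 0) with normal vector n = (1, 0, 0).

The plane through P with normal n = (a, b, c) satisfies n·(r - P) = 0,
i.e. ax + by + cz = a·x₀ + b·y₀ + c·z₀.
d = 1·(-4) + 0·1 + 0·0
  = -4 + 0 + 0
  = -4
Equation: x = -4

x = -4


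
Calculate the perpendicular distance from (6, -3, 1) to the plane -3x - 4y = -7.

distance = |a·x₀ + b·y₀ + c·z₀ - d| / √(a² + b² + c²)
  = |(-3)·6 + (-4)·(-3) + 0·1 - (-7)| / √((-3)² + (-4)² + 0²)
  = |-18 + 12 + 0 + 7| / √(9 + 16 + 0)
  = |1| / √25
  = 1 / 5
  ≈ 0.2

0.2


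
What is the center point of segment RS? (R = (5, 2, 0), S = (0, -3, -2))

M = ((x₁+x₂)/2, (y₁+y₂)/2, (z₁+z₂)/2)
  = ((5 + 0)/2, (2 - 3)/2, (0 - 2)/2)
  = (5/2, -1/2, -2/2)
  = (2.5, -0.5, -1)

(2.5, -0.5, -1)


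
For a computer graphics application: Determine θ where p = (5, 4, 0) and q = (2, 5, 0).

p·q = 5·2 + 4·5 + 0·0 = 10 + 20 + 0 = 30
|p| = √(5² + 4² + 0²) = √41 ≈ 6.403
|q| = √(2² + 5² + 0²) = √29 ≈ 5.385
cos θ = (p·q)/(|p||q|) = 30/(6.403·5.385) ≈ 0.87
θ = arccos(0.87) ≈ 29.54°

29.54°


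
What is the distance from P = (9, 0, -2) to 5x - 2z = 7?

distance = |a·x₀ + b·y₀ + c·z₀ - d| / √(a² + b² + c²)
  = |5·9 + 0·0 + (-2)·(-2) - 7| / √(5² + 0² + (-2)²)
  = |45 + 0 + 4 - 7| / √(25 + 0 + 4)
  = |42| / √29
  = 42 / 5.385
  ≈ 7.799

7.799


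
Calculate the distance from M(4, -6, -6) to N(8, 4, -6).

d = √[(x₂-x₁)² + (y₂-y₁)² + (z₂-z₁)²]
  = √[4² + 10² + 0²]
  = √[16 + 100 + 0]
  = √116
  ≈ 10.77

10.77


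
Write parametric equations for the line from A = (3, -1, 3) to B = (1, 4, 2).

Direction vector d = B - A = (1 - 3, 4 + 1, 2 - 3) = (-2, 5, -1)
Parametric form r = A + t·d:
x = 3 - 2t, y = -1 + 5t, z = 3 - t

x = 3 - 2t, y = -1 + 5t, z = 3 - t


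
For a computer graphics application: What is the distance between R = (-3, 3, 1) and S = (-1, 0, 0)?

d = √[(x₂-x₁)² + (y₂-y₁)² + (z₂-z₁)²]
  = √[2² + (-3)² + (-1)²]
  = √[4 + 9 + 1]
  = √14
  ≈ 3.742

3.742


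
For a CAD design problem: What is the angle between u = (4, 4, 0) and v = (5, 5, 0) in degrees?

u·v = 4·5 + 4·5 + 0·0 = 20 + 20 + 0 = 40
|u| = √(4² + 4² + 0²) = √32 ≈ 5.657
|v| = √(5² + 5² + 0²) = √50 ≈ 7.071
cos θ = (u·v)/(|u||v|) = 40/(5.657·7.071) ≈ 1
θ = arccos(1) ≈ 0°

0°


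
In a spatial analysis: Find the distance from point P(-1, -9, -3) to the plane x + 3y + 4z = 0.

distance = |a·x₀ + b·y₀ + c·z₀ - d| / √(a² + b² + c²)
  = |1·(-1) + 3·(-9) + 4·(-3) - 0| / √(1² + 3² + 4²)
  = |-1 - 27 - 12 + 0| / √(1 + 9 + 16)
  = |-40| / √26
  = 40 / 5.099
  ≈ 7.845

7.845


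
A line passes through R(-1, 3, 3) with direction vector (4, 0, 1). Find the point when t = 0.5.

P(t) = R + t·d
  = (-1 + 4·0.5, 3 + 0·0.5, 3 + 1·0.5)
  = (-1 + 2, 3 + 0, 3 + 0.5)
  = (1, 3, 3.5)

(1, 3, 3.5)


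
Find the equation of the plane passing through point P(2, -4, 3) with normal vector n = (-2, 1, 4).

The plane through P with normal n = (a, b, c) satisfies n·(r - P) = 0,
i.e. ax + by + cz = a·x₀ + b·y₀ + c·z₀.
d = (-2)·2 + 1·(-4) + 4·3
  = -4 - 4 + 12
  = 4
Equation: -2x + y + 4z = 4

-2x + y + 4z = 4


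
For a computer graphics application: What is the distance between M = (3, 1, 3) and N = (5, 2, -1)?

d = √[(x₂-x₁)² + (y₂-y₁)² + (z₂-z₁)²]
  = √[2² + 1² + (-4)²]
  = √[4 + 1 + 16]
  = √21
  ≈ 4.583

4.583


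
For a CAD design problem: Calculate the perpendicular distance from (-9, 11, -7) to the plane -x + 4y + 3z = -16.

distance = |a·x₀ + b·y₀ + c·z₀ - d| / √(a² + b² + c²)
  = |(-1)·(-9) + 4·11 + 3·(-7) - (-16)| / √((-1)² + 4² + 3²)
  = |9 + 44 - 21 + 16| / √(1 + 16 + 9)
  = |48| / √26
  = 48 / 5.099
  ≈ 9.414

9.414


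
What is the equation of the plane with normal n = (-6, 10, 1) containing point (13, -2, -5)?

The plane through P with normal n = (a, b, c) satisfies n·(r - P) = 0,
i.e. ax + by + cz = a·x₀ + b·y₀ + c·z₀.
d = (-6)·13 + 10·(-2) + 1·(-5)
  = -78 - 20 - 5
  = -103
Equation: -6x + 10y + z = -103

-6x + 10y + z = -103


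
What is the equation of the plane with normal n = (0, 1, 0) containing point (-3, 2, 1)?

The plane through P with normal n = (a, b, c) satisfies n·(r - P) = 0,
i.e. ax + by + cz = a·x₀ + b·y₀ + c·z₀.
d = 0·(-3) + 1·2 + 0·1
  = 0 + 2 + 0
  = 2
Equation: y = 2

y = 2


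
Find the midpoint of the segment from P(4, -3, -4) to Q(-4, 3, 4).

M = ((x₁+x₂)/2, (y₁+y₂)/2, (z₁+z₂)/2)
  = ((4 - 4)/2, (-3 + 3)/2, (-4 + 4)/2)
  = (0/2, 0/2, 0/2)
  = (0, 0, 0)

(0, 0, 0)


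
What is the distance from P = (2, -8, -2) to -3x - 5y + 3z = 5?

distance = |a·x₀ + b·y₀ + c·z₀ - d| / √(a² + b² + c²)
  = |(-3)·2 + (-5)·(-8) + 3·(-2) - 5| / √((-3)² + (-5)² + 3²)
  = |-6 + 40 - 6 - 5| / √(9 + 25 + 9)
  = |23| / √43
  = 23 / 6.557
  ≈ 3.507

3.507


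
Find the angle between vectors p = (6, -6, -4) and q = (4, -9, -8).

p·q = 6·4 + (-6)·(-9) + (-4)·(-8) = 24 + 54 + 32 = 110
|p| = √(6² + (-6)² + (-4)²) = √88 ≈ 9.381
|q| = √(4² + (-9)² + (-8)²) = √161 ≈ 12.69
cos θ = (p·q)/(|p||q|) = 110/(9.381·12.69) ≈ 0.9241
θ = arccos(0.9241) ≈ 22.46°

22.46°


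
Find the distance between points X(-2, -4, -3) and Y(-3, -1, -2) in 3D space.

d = √[(x₂-x₁)² + (y₂-y₁)² + (z₂-z₁)²]
  = √[(-1)² + 3² + 1²]
  = √[1 + 9 + 1]
  = √11
  ≈ 3.317

3.317


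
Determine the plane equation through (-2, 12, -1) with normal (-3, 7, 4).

The plane through P with normal n = (a, b, c) satisfies n·(r - P) = 0,
i.e. ax + by + cz = a·x₀ + b·y₀ + c·z₀.
d = (-3)·(-2) + 7·12 + 4·(-1)
  = 6 + 84 - 4
  = 86
Equation: -3x + 7y + 4z = 86

-3x + 7y + 4z = 86


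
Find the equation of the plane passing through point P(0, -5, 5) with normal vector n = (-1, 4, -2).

The plane through P with normal n = (a, b, c) satisfies n·(r - P) = 0,
i.e. ax + by + cz = a·x₀ + b·y₀ + c·z₀.
d = (-1)·0 + 4·(-5) + (-2)·5
  = 0 - 20 - 10
  = -30
Equation: -x + 4y - 2z = -30

-x + 4y - 2z = -30


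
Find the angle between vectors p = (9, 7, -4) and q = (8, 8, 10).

p·q = 9·8 + 7·8 + (-4)·10 = 72 + 56 - 40 = 88
|p| = √(9² + 7² + (-4)²) = √146 ≈ 12.08
|q| = √(8² + 8² + 10²) = √228 ≈ 15.1
cos θ = (p·q)/(|p||q|) = 88/(12.08·15.1) ≈ 0.4823
θ = arccos(0.4823) ≈ 61.16°

61.16°


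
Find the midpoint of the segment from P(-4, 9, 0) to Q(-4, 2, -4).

M = ((x₁+x₂)/2, (y₁+y₂)/2, (z₁+z₂)/2)
  = ((-4 - 4)/2, (9 + 2)/2, (0 - 4)/2)
  = (-8/2, 11/2, -4/2)
  = (-4, 5.5, -2)

(-4, 5.5, -2)


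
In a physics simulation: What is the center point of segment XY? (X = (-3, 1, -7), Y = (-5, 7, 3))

M = ((x₁+x₂)/2, (y₁+y₂)/2, (z₁+z₂)/2)
  = ((-3 - 5)/2, (1 + 7)/2, (-7 + 3)/2)
  = (-8/2, 8/2, -4/2)
  = (-4, 4, -2)

(-4, 4, -2)


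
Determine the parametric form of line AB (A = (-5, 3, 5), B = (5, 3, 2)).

Direction vector d = B - A = (5 + 5, 3 - 3, 2 - 5) = (10, 0, -3)
Parametric form r = A + t·d:
x = -5 + 10t, y = 3, z = 5 - 3t

x = -5 + 10t, y = 3, z = 5 - 3t


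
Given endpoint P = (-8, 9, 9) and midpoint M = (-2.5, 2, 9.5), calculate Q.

Q = 2M - P
  = (2·(-2.5) - (-8), 2·2 - 9, 2·9.5 - 9)
  = (-5 + 8, 4 - 9, 19 - 9)
  = (3, -5, 10)

(3, -5, 10)


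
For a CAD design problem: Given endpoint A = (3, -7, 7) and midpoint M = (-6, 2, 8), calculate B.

B = 2M - A
  = (2·(-6) - 3, 2·2 - (-7), 2·8 - 7)
  = (-12 - 3, 4 + 7, 16 - 7)
  = (-15, 11, 9)

(-15, 11, 9)


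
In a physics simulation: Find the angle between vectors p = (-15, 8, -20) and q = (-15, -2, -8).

p·q = (-15)·(-15) + 8·(-2) + (-20)·(-8) = 225 - 16 + 160 = 369
|p| = √((-15)² + 8² + (-20)²) = √689 ≈ 26.25
|q| = √((-15)² + (-2)² + (-8)²) = √293 ≈ 17.12
cos θ = (p·q)/(|p||q|) = 369/(26.25·17.12) ≈ 0.8213
θ = arccos(0.8213) ≈ 34.79°

34.79°
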